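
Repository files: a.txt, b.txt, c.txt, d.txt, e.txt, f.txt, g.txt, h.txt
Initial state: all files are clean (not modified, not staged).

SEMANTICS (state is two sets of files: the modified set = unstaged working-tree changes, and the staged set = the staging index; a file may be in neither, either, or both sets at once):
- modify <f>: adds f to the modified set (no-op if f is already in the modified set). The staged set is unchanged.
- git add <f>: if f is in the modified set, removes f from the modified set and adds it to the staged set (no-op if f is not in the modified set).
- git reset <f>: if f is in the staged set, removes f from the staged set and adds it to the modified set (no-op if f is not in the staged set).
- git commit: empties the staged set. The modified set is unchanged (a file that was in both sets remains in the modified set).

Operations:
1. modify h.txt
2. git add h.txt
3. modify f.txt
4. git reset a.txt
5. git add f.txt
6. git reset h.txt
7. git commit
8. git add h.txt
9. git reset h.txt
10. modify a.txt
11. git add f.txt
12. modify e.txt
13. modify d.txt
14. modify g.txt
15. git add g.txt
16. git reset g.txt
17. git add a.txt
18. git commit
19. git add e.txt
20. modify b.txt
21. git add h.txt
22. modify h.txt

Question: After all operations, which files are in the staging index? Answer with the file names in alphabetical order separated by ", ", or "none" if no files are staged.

After op 1 (modify h.txt): modified={h.txt} staged={none}
After op 2 (git add h.txt): modified={none} staged={h.txt}
After op 3 (modify f.txt): modified={f.txt} staged={h.txt}
After op 4 (git reset a.txt): modified={f.txt} staged={h.txt}
After op 5 (git add f.txt): modified={none} staged={f.txt, h.txt}
After op 6 (git reset h.txt): modified={h.txt} staged={f.txt}
After op 7 (git commit): modified={h.txt} staged={none}
After op 8 (git add h.txt): modified={none} staged={h.txt}
After op 9 (git reset h.txt): modified={h.txt} staged={none}
After op 10 (modify a.txt): modified={a.txt, h.txt} staged={none}
After op 11 (git add f.txt): modified={a.txt, h.txt} staged={none}
After op 12 (modify e.txt): modified={a.txt, e.txt, h.txt} staged={none}
After op 13 (modify d.txt): modified={a.txt, d.txt, e.txt, h.txt} staged={none}
After op 14 (modify g.txt): modified={a.txt, d.txt, e.txt, g.txt, h.txt} staged={none}
After op 15 (git add g.txt): modified={a.txt, d.txt, e.txt, h.txt} staged={g.txt}
After op 16 (git reset g.txt): modified={a.txt, d.txt, e.txt, g.txt, h.txt} staged={none}
After op 17 (git add a.txt): modified={d.txt, e.txt, g.txt, h.txt} staged={a.txt}
After op 18 (git commit): modified={d.txt, e.txt, g.txt, h.txt} staged={none}
After op 19 (git add e.txt): modified={d.txt, g.txt, h.txt} staged={e.txt}
After op 20 (modify b.txt): modified={b.txt, d.txt, g.txt, h.txt} staged={e.txt}
After op 21 (git add h.txt): modified={b.txt, d.txt, g.txt} staged={e.txt, h.txt}
After op 22 (modify h.txt): modified={b.txt, d.txt, g.txt, h.txt} staged={e.txt, h.txt}

Answer: e.txt, h.txt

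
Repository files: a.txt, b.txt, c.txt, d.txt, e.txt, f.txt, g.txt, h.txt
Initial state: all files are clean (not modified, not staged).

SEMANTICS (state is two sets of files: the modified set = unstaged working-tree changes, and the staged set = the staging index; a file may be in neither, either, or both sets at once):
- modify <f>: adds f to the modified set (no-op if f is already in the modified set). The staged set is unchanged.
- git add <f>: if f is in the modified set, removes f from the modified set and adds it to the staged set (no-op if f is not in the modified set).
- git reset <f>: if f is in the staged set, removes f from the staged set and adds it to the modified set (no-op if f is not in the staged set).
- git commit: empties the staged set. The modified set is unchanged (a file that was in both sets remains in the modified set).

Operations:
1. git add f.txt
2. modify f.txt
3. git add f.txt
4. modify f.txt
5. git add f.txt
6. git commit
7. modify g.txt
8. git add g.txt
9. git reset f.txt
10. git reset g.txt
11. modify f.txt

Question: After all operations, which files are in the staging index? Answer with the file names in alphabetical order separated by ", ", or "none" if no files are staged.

Answer: none

Derivation:
After op 1 (git add f.txt): modified={none} staged={none}
After op 2 (modify f.txt): modified={f.txt} staged={none}
After op 3 (git add f.txt): modified={none} staged={f.txt}
After op 4 (modify f.txt): modified={f.txt} staged={f.txt}
After op 5 (git add f.txt): modified={none} staged={f.txt}
After op 6 (git commit): modified={none} staged={none}
After op 7 (modify g.txt): modified={g.txt} staged={none}
After op 8 (git add g.txt): modified={none} staged={g.txt}
After op 9 (git reset f.txt): modified={none} staged={g.txt}
After op 10 (git reset g.txt): modified={g.txt} staged={none}
After op 11 (modify f.txt): modified={f.txt, g.txt} staged={none}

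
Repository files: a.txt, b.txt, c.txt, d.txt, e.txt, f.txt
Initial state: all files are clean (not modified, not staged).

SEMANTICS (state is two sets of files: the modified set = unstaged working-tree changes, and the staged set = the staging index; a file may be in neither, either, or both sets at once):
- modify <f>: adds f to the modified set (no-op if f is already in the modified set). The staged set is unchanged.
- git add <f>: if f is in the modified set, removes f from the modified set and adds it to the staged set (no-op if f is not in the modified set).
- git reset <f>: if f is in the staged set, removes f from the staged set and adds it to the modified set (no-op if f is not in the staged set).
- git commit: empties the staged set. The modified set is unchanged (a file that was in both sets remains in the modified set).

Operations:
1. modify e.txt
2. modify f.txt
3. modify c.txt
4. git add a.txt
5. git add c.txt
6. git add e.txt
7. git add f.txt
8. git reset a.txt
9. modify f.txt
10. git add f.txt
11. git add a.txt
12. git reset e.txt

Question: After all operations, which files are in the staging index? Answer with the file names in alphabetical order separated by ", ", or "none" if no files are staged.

After op 1 (modify e.txt): modified={e.txt} staged={none}
After op 2 (modify f.txt): modified={e.txt, f.txt} staged={none}
After op 3 (modify c.txt): modified={c.txt, e.txt, f.txt} staged={none}
After op 4 (git add a.txt): modified={c.txt, e.txt, f.txt} staged={none}
After op 5 (git add c.txt): modified={e.txt, f.txt} staged={c.txt}
After op 6 (git add e.txt): modified={f.txt} staged={c.txt, e.txt}
After op 7 (git add f.txt): modified={none} staged={c.txt, e.txt, f.txt}
After op 8 (git reset a.txt): modified={none} staged={c.txt, e.txt, f.txt}
After op 9 (modify f.txt): modified={f.txt} staged={c.txt, e.txt, f.txt}
After op 10 (git add f.txt): modified={none} staged={c.txt, e.txt, f.txt}
After op 11 (git add a.txt): modified={none} staged={c.txt, e.txt, f.txt}
After op 12 (git reset e.txt): modified={e.txt} staged={c.txt, f.txt}

Answer: c.txt, f.txt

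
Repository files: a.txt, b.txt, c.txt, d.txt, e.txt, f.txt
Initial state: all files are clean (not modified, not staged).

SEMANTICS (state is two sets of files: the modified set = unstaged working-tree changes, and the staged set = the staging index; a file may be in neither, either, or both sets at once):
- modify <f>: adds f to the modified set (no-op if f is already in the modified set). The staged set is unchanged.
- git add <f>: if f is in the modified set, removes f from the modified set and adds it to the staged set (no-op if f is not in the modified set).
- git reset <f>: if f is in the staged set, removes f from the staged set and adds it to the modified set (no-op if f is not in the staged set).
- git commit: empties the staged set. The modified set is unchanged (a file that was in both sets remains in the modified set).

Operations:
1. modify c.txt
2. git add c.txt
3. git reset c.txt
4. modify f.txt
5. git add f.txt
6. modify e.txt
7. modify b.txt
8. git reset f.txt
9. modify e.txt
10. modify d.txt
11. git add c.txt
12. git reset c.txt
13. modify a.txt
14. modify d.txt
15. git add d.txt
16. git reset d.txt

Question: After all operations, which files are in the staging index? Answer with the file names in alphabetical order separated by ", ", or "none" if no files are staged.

Answer: none

Derivation:
After op 1 (modify c.txt): modified={c.txt} staged={none}
After op 2 (git add c.txt): modified={none} staged={c.txt}
After op 3 (git reset c.txt): modified={c.txt} staged={none}
After op 4 (modify f.txt): modified={c.txt, f.txt} staged={none}
After op 5 (git add f.txt): modified={c.txt} staged={f.txt}
After op 6 (modify e.txt): modified={c.txt, e.txt} staged={f.txt}
After op 7 (modify b.txt): modified={b.txt, c.txt, e.txt} staged={f.txt}
After op 8 (git reset f.txt): modified={b.txt, c.txt, e.txt, f.txt} staged={none}
After op 9 (modify e.txt): modified={b.txt, c.txt, e.txt, f.txt} staged={none}
After op 10 (modify d.txt): modified={b.txt, c.txt, d.txt, e.txt, f.txt} staged={none}
After op 11 (git add c.txt): modified={b.txt, d.txt, e.txt, f.txt} staged={c.txt}
After op 12 (git reset c.txt): modified={b.txt, c.txt, d.txt, e.txt, f.txt} staged={none}
After op 13 (modify a.txt): modified={a.txt, b.txt, c.txt, d.txt, e.txt, f.txt} staged={none}
After op 14 (modify d.txt): modified={a.txt, b.txt, c.txt, d.txt, e.txt, f.txt} staged={none}
After op 15 (git add d.txt): modified={a.txt, b.txt, c.txt, e.txt, f.txt} staged={d.txt}
After op 16 (git reset d.txt): modified={a.txt, b.txt, c.txt, d.txt, e.txt, f.txt} staged={none}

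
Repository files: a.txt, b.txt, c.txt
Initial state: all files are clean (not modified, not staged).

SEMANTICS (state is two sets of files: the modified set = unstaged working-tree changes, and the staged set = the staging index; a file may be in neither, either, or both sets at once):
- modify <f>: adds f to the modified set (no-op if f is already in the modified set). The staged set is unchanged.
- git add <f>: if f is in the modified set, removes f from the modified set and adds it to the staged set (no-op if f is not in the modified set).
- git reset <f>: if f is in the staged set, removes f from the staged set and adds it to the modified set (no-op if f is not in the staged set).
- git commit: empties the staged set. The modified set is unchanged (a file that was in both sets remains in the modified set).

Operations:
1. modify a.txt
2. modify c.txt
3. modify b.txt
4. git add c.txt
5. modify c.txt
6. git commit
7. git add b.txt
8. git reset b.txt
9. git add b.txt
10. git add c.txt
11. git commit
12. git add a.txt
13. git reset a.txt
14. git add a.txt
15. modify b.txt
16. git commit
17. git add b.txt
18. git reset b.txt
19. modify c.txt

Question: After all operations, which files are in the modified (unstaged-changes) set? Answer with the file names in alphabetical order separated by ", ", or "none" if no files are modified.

Answer: b.txt, c.txt

Derivation:
After op 1 (modify a.txt): modified={a.txt} staged={none}
After op 2 (modify c.txt): modified={a.txt, c.txt} staged={none}
After op 3 (modify b.txt): modified={a.txt, b.txt, c.txt} staged={none}
After op 4 (git add c.txt): modified={a.txt, b.txt} staged={c.txt}
After op 5 (modify c.txt): modified={a.txt, b.txt, c.txt} staged={c.txt}
After op 6 (git commit): modified={a.txt, b.txt, c.txt} staged={none}
After op 7 (git add b.txt): modified={a.txt, c.txt} staged={b.txt}
After op 8 (git reset b.txt): modified={a.txt, b.txt, c.txt} staged={none}
After op 9 (git add b.txt): modified={a.txt, c.txt} staged={b.txt}
After op 10 (git add c.txt): modified={a.txt} staged={b.txt, c.txt}
After op 11 (git commit): modified={a.txt} staged={none}
After op 12 (git add a.txt): modified={none} staged={a.txt}
After op 13 (git reset a.txt): modified={a.txt} staged={none}
After op 14 (git add a.txt): modified={none} staged={a.txt}
After op 15 (modify b.txt): modified={b.txt} staged={a.txt}
After op 16 (git commit): modified={b.txt} staged={none}
After op 17 (git add b.txt): modified={none} staged={b.txt}
After op 18 (git reset b.txt): modified={b.txt} staged={none}
After op 19 (modify c.txt): modified={b.txt, c.txt} staged={none}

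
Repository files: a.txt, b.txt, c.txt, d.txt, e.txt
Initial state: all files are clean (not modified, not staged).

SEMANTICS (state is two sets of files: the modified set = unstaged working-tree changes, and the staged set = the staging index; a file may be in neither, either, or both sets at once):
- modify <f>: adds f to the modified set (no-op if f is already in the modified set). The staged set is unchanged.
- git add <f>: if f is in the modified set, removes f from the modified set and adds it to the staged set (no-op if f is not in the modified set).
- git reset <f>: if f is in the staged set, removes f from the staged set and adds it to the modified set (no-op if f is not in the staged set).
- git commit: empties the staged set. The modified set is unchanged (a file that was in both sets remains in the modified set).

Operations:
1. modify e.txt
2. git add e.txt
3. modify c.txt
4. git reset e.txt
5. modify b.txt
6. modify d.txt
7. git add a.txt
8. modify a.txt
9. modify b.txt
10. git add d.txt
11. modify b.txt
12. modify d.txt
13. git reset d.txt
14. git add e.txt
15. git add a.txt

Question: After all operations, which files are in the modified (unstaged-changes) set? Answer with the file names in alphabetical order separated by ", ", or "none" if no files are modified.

Answer: b.txt, c.txt, d.txt

Derivation:
After op 1 (modify e.txt): modified={e.txt} staged={none}
After op 2 (git add e.txt): modified={none} staged={e.txt}
After op 3 (modify c.txt): modified={c.txt} staged={e.txt}
After op 4 (git reset e.txt): modified={c.txt, e.txt} staged={none}
After op 5 (modify b.txt): modified={b.txt, c.txt, e.txt} staged={none}
After op 6 (modify d.txt): modified={b.txt, c.txt, d.txt, e.txt} staged={none}
After op 7 (git add a.txt): modified={b.txt, c.txt, d.txt, e.txt} staged={none}
After op 8 (modify a.txt): modified={a.txt, b.txt, c.txt, d.txt, e.txt} staged={none}
After op 9 (modify b.txt): modified={a.txt, b.txt, c.txt, d.txt, e.txt} staged={none}
After op 10 (git add d.txt): modified={a.txt, b.txt, c.txt, e.txt} staged={d.txt}
After op 11 (modify b.txt): modified={a.txt, b.txt, c.txt, e.txt} staged={d.txt}
After op 12 (modify d.txt): modified={a.txt, b.txt, c.txt, d.txt, e.txt} staged={d.txt}
After op 13 (git reset d.txt): modified={a.txt, b.txt, c.txt, d.txt, e.txt} staged={none}
After op 14 (git add e.txt): modified={a.txt, b.txt, c.txt, d.txt} staged={e.txt}
After op 15 (git add a.txt): modified={b.txt, c.txt, d.txt} staged={a.txt, e.txt}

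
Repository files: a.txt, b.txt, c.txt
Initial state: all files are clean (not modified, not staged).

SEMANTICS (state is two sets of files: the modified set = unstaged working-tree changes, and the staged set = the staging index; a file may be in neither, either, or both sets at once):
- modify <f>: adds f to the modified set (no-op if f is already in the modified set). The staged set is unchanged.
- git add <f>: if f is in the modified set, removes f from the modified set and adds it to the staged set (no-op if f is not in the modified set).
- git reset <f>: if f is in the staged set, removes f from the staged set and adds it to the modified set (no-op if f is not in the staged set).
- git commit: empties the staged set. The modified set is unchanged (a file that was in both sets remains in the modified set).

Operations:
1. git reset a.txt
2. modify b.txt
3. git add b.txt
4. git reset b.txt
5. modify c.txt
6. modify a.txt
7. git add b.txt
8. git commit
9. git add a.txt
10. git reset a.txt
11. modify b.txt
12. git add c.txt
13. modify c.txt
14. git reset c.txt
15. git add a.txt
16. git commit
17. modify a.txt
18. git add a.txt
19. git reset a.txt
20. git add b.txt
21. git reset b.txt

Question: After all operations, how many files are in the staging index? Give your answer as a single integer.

After op 1 (git reset a.txt): modified={none} staged={none}
After op 2 (modify b.txt): modified={b.txt} staged={none}
After op 3 (git add b.txt): modified={none} staged={b.txt}
After op 4 (git reset b.txt): modified={b.txt} staged={none}
After op 5 (modify c.txt): modified={b.txt, c.txt} staged={none}
After op 6 (modify a.txt): modified={a.txt, b.txt, c.txt} staged={none}
After op 7 (git add b.txt): modified={a.txt, c.txt} staged={b.txt}
After op 8 (git commit): modified={a.txt, c.txt} staged={none}
After op 9 (git add a.txt): modified={c.txt} staged={a.txt}
After op 10 (git reset a.txt): modified={a.txt, c.txt} staged={none}
After op 11 (modify b.txt): modified={a.txt, b.txt, c.txt} staged={none}
After op 12 (git add c.txt): modified={a.txt, b.txt} staged={c.txt}
After op 13 (modify c.txt): modified={a.txt, b.txt, c.txt} staged={c.txt}
After op 14 (git reset c.txt): modified={a.txt, b.txt, c.txt} staged={none}
After op 15 (git add a.txt): modified={b.txt, c.txt} staged={a.txt}
After op 16 (git commit): modified={b.txt, c.txt} staged={none}
After op 17 (modify a.txt): modified={a.txt, b.txt, c.txt} staged={none}
After op 18 (git add a.txt): modified={b.txt, c.txt} staged={a.txt}
After op 19 (git reset a.txt): modified={a.txt, b.txt, c.txt} staged={none}
After op 20 (git add b.txt): modified={a.txt, c.txt} staged={b.txt}
After op 21 (git reset b.txt): modified={a.txt, b.txt, c.txt} staged={none}
Final staged set: {none} -> count=0

Answer: 0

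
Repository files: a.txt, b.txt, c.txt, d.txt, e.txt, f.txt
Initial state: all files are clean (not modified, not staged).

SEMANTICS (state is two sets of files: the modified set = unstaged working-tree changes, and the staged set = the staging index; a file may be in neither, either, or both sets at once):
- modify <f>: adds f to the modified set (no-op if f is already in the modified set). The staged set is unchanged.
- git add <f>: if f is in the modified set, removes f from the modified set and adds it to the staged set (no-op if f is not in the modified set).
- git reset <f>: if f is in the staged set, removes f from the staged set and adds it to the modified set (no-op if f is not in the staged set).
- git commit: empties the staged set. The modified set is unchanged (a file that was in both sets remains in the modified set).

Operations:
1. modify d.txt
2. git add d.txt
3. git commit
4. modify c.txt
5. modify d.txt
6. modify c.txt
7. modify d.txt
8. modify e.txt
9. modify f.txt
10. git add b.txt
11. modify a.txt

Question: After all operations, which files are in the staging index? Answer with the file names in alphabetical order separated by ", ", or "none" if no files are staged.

After op 1 (modify d.txt): modified={d.txt} staged={none}
After op 2 (git add d.txt): modified={none} staged={d.txt}
After op 3 (git commit): modified={none} staged={none}
After op 4 (modify c.txt): modified={c.txt} staged={none}
After op 5 (modify d.txt): modified={c.txt, d.txt} staged={none}
After op 6 (modify c.txt): modified={c.txt, d.txt} staged={none}
After op 7 (modify d.txt): modified={c.txt, d.txt} staged={none}
After op 8 (modify e.txt): modified={c.txt, d.txt, e.txt} staged={none}
After op 9 (modify f.txt): modified={c.txt, d.txt, e.txt, f.txt} staged={none}
After op 10 (git add b.txt): modified={c.txt, d.txt, e.txt, f.txt} staged={none}
After op 11 (modify a.txt): modified={a.txt, c.txt, d.txt, e.txt, f.txt} staged={none}

Answer: none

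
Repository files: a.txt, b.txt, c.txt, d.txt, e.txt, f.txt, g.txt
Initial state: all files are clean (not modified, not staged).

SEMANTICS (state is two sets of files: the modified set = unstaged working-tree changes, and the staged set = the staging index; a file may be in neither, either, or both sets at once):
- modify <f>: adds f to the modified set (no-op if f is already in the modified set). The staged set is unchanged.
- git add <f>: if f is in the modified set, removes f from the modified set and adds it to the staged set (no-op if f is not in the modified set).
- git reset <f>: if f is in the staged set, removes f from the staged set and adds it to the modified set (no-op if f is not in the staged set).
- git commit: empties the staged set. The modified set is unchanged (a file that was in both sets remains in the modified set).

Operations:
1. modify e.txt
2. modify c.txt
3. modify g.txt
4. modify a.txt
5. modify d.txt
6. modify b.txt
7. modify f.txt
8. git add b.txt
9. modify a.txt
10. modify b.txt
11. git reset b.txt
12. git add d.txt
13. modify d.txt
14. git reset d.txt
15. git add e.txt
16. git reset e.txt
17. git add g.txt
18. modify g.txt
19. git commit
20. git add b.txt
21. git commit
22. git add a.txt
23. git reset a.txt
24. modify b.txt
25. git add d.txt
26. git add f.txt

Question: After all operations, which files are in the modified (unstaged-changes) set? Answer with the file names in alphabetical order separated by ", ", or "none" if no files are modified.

Answer: a.txt, b.txt, c.txt, e.txt, g.txt

Derivation:
After op 1 (modify e.txt): modified={e.txt} staged={none}
After op 2 (modify c.txt): modified={c.txt, e.txt} staged={none}
After op 3 (modify g.txt): modified={c.txt, e.txt, g.txt} staged={none}
After op 4 (modify a.txt): modified={a.txt, c.txt, e.txt, g.txt} staged={none}
After op 5 (modify d.txt): modified={a.txt, c.txt, d.txt, e.txt, g.txt} staged={none}
After op 6 (modify b.txt): modified={a.txt, b.txt, c.txt, d.txt, e.txt, g.txt} staged={none}
After op 7 (modify f.txt): modified={a.txt, b.txt, c.txt, d.txt, e.txt, f.txt, g.txt} staged={none}
After op 8 (git add b.txt): modified={a.txt, c.txt, d.txt, e.txt, f.txt, g.txt} staged={b.txt}
After op 9 (modify a.txt): modified={a.txt, c.txt, d.txt, e.txt, f.txt, g.txt} staged={b.txt}
After op 10 (modify b.txt): modified={a.txt, b.txt, c.txt, d.txt, e.txt, f.txt, g.txt} staged={b.txt}
After op 11 (git reset b.txt): modified={a.txt, b.txt, c.txt, d.txt, e.txt, f.txt, g.txt} staged={none}
After op 12 (git add d.txt): modified={a.txt, b.txt, c.txt, e.txt, f.txt, g.txt} staged={d.txt}
After op 13 (modify d.txt): modified={a.txt, b.txt, c.txt, d.txt, e.txt, f.txt, g.txt} staged={d.txt}
After op 14 (git reset d.txt): modified={a.txt, b.txt, c.txt, d.txt, e.txt, f.txt, g.txt} staged={none}
After op 15 (git add e.txt): modified={a.txt, b.txt, c.txt, d.txt, f.txt, g.txt} staged={e.txt}
After op 16 (git reset e.txt): modified={a.txt, b.txt, c.txt, d.txt, e.txt, f.txt, g.txt} staged={none}
After op 17 (git add g.txt): modified={a.txt, b.txt, c.txt, d.txt, e.txt, f.txt} staged={g.txt}
After op 18 (modify g.txt): modified={a.txt, b.txt, c.txt, d.txt, e.txt, f.txt, g.txt} staged={g.txt}
After op 19 (git commit): modified={a.txt, b.txt, c.txt, d.txt, e.txt, f.txt, g.txt} staged={none}
After op 20 (git add b.txt): modified={a.txt, c.txt, d.txt, e.txt, f.txt, g.txt} staged={b.txt}
After op 21 (git commit): modified={a.txt, c.txt, d.txt, e.txt, f.txt, g.txt} staged={none}
After op 22 (git add a.txt): modified={c.txt, d.txt, e.txt, f.txt, g.txt} staged={a.txt}
After op 23 (git reset a.txt): modified={a.txt, c.txt, d.txt, e.txt, f.txt, g.txt} staged={none}
After op 24 (modify b.txt): modified={a.txt, b.txt, c.txt, d.txt, e.txt, f.txt, g.txt} staged={none}
After op 25 (git add d.txt): modified={a.txt, b.txt, c.txt, e.txt, f.txt, g.txt} staged={d.txt}
After op 26 (git add f.txt): modified={a.txt, b.txt, c.txt, e.txt, g.txt} staged={d.txt, f.txt}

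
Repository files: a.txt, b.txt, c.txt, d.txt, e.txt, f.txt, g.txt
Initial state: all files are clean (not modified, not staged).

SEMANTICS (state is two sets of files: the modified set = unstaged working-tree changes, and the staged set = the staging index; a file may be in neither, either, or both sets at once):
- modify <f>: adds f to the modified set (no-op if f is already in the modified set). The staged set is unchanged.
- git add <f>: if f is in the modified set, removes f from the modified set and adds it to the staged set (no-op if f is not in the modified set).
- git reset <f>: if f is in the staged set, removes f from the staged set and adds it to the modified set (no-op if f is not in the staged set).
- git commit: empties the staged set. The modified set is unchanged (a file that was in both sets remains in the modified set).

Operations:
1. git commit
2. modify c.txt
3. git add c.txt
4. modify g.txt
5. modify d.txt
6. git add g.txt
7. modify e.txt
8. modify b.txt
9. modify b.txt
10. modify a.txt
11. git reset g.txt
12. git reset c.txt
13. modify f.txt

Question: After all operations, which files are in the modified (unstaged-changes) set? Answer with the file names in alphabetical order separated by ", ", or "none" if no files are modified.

After op 1 (git commit): modified={none} staged={none}
After op 2 (modify c.txt): modified={c.txt} staged={none}
After op 3 (git add c.txt): modified={none} staged={c.txt}
After op 4 (modify g.txt): modified={g.txt} staged={c.txt}
After op 5 (modify d.txt): modified={d.txt, g.txt} staged={c.txt}
After op 6 (git add g.txt): modified={d.txt} staged={c.txt, g.txt}
After op 7 (modify e.txt): modified={d.txt, e.txt} staged={c.txt, g.txt}
After op 8 (modify b.txt): modified={b.txt, d.txt, e.txt} staged={c.txt, g.txt}
After op 9 (modify b.txt): modified={b.txt, d.txt, e.txt} staged={c.txt, g.txt}
After op 10 (modify a.txt): modified={a.txt, b.txt, d.txt, e.txt} staged={c.txt, g.txt}
After op 11 (git reset g.txt): modified={a.txt, b.txt, d.txt, e.txt, g.txt} staged={c.txt}
After op 12 (git reset c.txt): modified={a.txt, b.txt, c.txt, d.txt, e.txt, g.txt} staged={none}
After op 13 (modify f.txt): modified={a.txt, b.txt, c.txt, d.txt, e.txt, f.txt, g.txt} staged={none}

Answer: a.txt, b.txt, c.txt, d.txt, e.txt, f.txt, g.txt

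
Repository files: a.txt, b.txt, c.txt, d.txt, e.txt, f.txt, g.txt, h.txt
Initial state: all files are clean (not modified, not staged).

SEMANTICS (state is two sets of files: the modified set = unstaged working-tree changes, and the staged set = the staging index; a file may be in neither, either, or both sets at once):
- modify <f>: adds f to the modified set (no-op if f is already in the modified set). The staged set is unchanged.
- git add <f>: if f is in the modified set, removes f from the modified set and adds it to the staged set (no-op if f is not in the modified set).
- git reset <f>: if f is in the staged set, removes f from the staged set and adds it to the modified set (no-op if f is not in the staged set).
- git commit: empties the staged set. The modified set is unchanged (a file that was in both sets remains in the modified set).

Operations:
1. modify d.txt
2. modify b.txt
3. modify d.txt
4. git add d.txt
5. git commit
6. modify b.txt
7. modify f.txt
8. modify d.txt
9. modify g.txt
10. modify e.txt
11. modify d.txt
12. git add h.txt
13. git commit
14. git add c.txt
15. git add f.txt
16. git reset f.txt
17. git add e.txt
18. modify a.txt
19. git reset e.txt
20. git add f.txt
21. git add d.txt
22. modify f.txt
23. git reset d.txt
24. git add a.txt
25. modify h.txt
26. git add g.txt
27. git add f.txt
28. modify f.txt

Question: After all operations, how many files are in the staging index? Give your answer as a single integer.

After op 1 (modify d.txt): modified={d.txt} staged={none}
After op 2 (modify b.txt): modified={b.txt, d.txt} staged={none}
After op 3 (modify d.txt): modified={b.txt, d.txt} staged={none}
After op 4 (git add d.txt): modified={b.txt} staged={d.txt}
After op 5 (git commit): modified={b.txt} staged={none}
After op 6 (modify b.txt): modified={b.txt} staged={none}
After op 7 (modify f.txt): modified={b.txt, f.txt} staged={none}
After op 8 (modify d.txt): modified={b.txt, d.txt, f.txt} staged={none}
After op 9 (modify g.txt): modified={b.txt, d.txt, f.txt, g.txt} staged={none}
After op 10 (modify e.txt): modified={b.txt, d.txt, e.txt, f.txt, g.txt} staged={none}
After op 11 (modify d.txt): modified={b.txt, d.txt, e.txt, f.txt, g.txt} staged={none}
After op 12 (git add h.txt): modified={b.txt, d.txt, e.txt, f.txt, g.txt} staged={none}
After op 13 (git commit): modified={b.txt, d.txt, e.txt, f.txt, g.txt} staged={none}
After op 14 (git add c.txt): modified={b.txt, d.txt, e.txt, f.txt, g.txt} staged={none}
After op 15 (git add f.txt): modified={b.txt, d.txt, e.txt, g.txt} staged={f.txt}
After op 16 (git reset f.txt): modified={b.txt, d.txt, e.txt, f.txt, g.txt} staged={none}
After op 17 (git add e.txt): modified={b.txt, d.txt, f.txt, g.txt} staged={e.txt}
After op 18 (modify a.txt): modified={a.txt, b.txt, d.txt, f.txt, g.txt} staged={e.txt}
After op 19 (git reset e.txt): modified={a.txt, b.txt, d.txt, e.txt, f.txt, g.txt} staged={none}
After op 20 (git add f.txt): modified={a.txt, b.txt, d.txt, e.txt, g.txt} staged={f.txt}
After op 21 (git add d.txt): modified={a.txt, b.txt, e.txt, g.txt} staged={d.txt, f.txt}
After op 22 (modify f.txt): modified={a.txt, b.txt, e.txt, f.txt, g.txt} staged={d.txt, f.txt}
After op 23 (git reset d.txt): modified={a.txt, b.txt, d.txt, e.txt, f.txt, g.txt} staged={f.txt}
After op 24 (git add a.txt): modified={b.txt, d.txt, e.txt, f.txt, g.txt} staged={a.txt, f.txt}
After op 25 (modify h.txt): modified={b.txt, d.txt, e.txt, f.txt, g.txt, h.txt} staged={a.txt, f.txt}
After op 26 (git add g.txt): modified={b.txt, d.txt, e.txt, f.txt, h.txt} staged={a.txt, f.txt, g.txt}
After op 27 (git add f.txt): modified={b.txt, d.txt, e.txt, h.txt} staged={a.txt, f.txt, g.txt}
After op 28 (modify f.txt): modified={b.txt, d.txt, e.txt, f.txt, h.txt} staged={a.txt, f.txt, g.txt}
Final staged set: {a.txt, f.txt, g.txt} -> count=3

Answer: 3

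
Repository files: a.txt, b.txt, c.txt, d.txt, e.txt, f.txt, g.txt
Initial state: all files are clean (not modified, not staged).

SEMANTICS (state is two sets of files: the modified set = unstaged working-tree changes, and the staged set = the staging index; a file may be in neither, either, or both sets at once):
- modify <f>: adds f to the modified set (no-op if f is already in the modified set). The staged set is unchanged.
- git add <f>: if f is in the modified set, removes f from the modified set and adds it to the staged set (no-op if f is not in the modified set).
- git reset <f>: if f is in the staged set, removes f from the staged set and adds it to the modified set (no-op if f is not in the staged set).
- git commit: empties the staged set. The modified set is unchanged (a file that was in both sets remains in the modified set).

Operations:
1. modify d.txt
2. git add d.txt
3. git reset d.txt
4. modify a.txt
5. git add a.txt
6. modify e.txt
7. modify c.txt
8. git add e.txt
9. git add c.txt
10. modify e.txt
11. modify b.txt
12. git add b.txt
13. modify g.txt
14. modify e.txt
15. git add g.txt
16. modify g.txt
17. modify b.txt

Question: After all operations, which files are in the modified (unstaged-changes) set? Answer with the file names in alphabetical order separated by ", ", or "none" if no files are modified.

Answer: b.txt, d.txt, e.txt, g.txt

Derivation:
After op 1 (modify d.txt): modified={d.txt} staged={none}
After op 2 (git add d.txt): modified={none} staged={d.txt}
After op 3 (git reset d.txt): modified={d.txt} staged={none}
After op 4 (modify a.txt): modified={a.txt, d.txt} staged={none}
After op 5 (git add a.txt): modified={d.txt} staged={a.txt}
After op 6 (modify e.txt): modified={d.txt, e.txt} staged={a.txt}
After op 7 (modify c.txt): modified={c.txt, d.txt, e.txt} staged={a.txt}
After op 8 (git add e.txt): modified={c.txt, d.txt} staged={a.txt, e.txt}
After op 9 (git add c.txt): modified={d.txt} staged={a.txt, c.txt, e.txt}
After op 10 (modify e.txt): modified={d.txt, e.txt} staged={a.txt, c.txt, e.txt}
After op 11 (modify b.txt): modified={b.txt, d.txt, e.txt} staged={a.txt, c.txt, e.txt}
After op 12 (git add b.txt): modified={d.txt, e.txt} staged={a.txt, b.txt, c.txt, e.txt}
After op 13 (modify g.txt): modified={d.txt, e.txt, g.txt} staged={a.txt, b.txt, c.txt, e.txt}
After op 14 (modify e.txt): modified={d.txt, e.txt, g.txt} staged={a.txt, b.txt, c.txt, e.txt}
After op 15 (git add g.txt): modified={d.txt, e.txt} staged={a.txt, b.txt, c.txt, e.txt, g.txt}
After op 16 (modify g.txt): modified={d.txt, e.txt, g.txt} staged={a.txt, b.txt, c.txt, e.txt, g.txt}
After op 17 (modify b.txt): modified={b.txt, d.txt, e.txt, g.txt} staged={a.txt, b.txt, c.txt, e.txt, g.txt}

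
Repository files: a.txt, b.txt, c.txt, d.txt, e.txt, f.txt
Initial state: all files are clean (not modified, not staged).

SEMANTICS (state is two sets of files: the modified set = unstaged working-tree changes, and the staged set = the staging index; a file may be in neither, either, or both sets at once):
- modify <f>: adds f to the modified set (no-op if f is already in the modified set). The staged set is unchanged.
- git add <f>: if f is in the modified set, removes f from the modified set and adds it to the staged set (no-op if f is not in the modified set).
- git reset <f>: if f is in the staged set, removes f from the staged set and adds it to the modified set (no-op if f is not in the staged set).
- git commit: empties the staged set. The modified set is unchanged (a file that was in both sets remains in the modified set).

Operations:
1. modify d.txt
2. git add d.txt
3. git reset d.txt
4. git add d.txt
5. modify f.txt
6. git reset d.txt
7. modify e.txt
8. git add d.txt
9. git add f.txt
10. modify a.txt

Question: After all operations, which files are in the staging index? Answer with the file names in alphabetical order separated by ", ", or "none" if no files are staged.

After op 1 (modify d.txt): modified={d.txt} staged={none}
After op 2 (git add d.txt): modified={none} staged={d.txt}
After op 3 (git reset d.txt): modified={d.txt} staged={none}
After op 4 (git add d.txt): modified={none} staged={d.txt}
After op 5 (modify f.txt): modified={f.txt} staged={d.txt}
After op 6 (git reset d.txt): modified={d.txt, f.txt} staged={none}
After op 7 (modify e.txt): modified={d.txt, e.txt, f.txt} staged={none}
After op 8 (git add d.txt): modified={e.txt, f.txt} staged={d.txt}
After op 9 (git add f.txt): modified={e.txt} staged={d.txt, f.txt}
After op 10 (modify a.txt): modified={a.txt, e.txt} staged={d.txt, f.txt}

Answer: d.txt, f.txt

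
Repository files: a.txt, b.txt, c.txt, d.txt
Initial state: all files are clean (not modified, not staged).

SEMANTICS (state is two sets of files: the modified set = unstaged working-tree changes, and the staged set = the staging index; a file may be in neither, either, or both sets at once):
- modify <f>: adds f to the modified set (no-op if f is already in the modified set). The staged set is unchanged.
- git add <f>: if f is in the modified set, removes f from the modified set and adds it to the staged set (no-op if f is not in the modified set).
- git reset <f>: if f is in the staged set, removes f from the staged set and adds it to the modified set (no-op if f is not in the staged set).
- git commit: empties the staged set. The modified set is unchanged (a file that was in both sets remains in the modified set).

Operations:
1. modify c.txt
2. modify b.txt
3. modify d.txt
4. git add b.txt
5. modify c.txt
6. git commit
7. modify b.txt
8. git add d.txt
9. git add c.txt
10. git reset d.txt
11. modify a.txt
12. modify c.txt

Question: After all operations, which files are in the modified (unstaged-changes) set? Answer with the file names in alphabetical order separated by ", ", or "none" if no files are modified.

After op 1 (modify c.txt): modified={c.txt} staged={none}
After op 2 (modify b.txt): modified={b.txt, c.txt} staged={none}
After op 3 (modify d.txt): modified={b.txt, c.txt, d.txt} staged={none}
After op 4 (git add b.txt): modified={c.txt, d.txt} staged={b.txt}
After op 5 (modify c.txt): modified={c.txt, d.txt} staged={b.txt}
After op 6 (git commit): modified={c.txt, d.txt} staged={none}
After op 7 (modify b.txt): modified={b.txt, c.txt, d.txt} staged={none}
After op 8 (git add d.txt): modified={b.txt, c.txt} staged={d.txt}
After op 9 (git add c.txt): modified={b.txt} staged={c.txt, d.txt}
After op 10 (git reset d.txt): modified={b.txt, d.txt} staged={c.txt}
After op 11 (modify a.txt): modified={a.txt, b.txt, d.txt} staged={c.txt}
After op 12 (modify c.txt): modified={a.txt, b.txt, c.txt, d.txt} staged={c.txt}

Answer: a.txt, b.txt, c.txt, d.txt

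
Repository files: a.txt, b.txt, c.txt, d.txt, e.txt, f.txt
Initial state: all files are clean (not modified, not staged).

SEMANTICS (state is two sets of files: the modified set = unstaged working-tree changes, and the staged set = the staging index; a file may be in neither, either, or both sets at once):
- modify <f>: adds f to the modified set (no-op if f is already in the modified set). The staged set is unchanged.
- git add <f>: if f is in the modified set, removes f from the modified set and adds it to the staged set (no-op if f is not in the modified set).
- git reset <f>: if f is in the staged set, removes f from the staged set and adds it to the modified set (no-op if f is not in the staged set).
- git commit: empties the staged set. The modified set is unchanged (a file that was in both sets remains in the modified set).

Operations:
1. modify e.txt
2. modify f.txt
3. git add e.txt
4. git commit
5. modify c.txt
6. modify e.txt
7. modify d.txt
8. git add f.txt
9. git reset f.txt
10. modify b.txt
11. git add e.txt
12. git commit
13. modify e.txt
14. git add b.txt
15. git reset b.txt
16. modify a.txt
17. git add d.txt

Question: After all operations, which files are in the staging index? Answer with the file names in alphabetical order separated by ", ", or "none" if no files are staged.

Answer: d.txt

Derivation:
After op 1 (modify e.txt): modified={e.txt} staged={none}
After op 2 (modify f.txt): modified={e.txt, f.txt} staged={none}
After op 3 (git add e.txt): modified={f.txt} staged={e.txt}
After op 4 (git commit): modified={f.txt} staged={none}
After op 5 (modify c.txt): modified={c.txt, f.txt} staged={none}
After op 6 (modify e.txt): modified={c.txt, e.txt, f.txt} staged={none}
After op 7 (modify d.txt): modified={c.txt, d.txt, e.txt, f.txt} staged={none}
After op 8 (git add f.txt): modified={c.txt, d.txt, e.txt} staged={f.txt}
After op 9 (git reset f.txt): modified={c.txt, d.txt, e.txt, f.txt} staged={none}
After op 10 (modify b.txt): modified={b.txt, c.txt, d.txt, e.txt, f.txt} staged={none}
After op 11 (git add e.txt): modified={b.txt, c.txt, d.txt, f.txt} staged={e.txt}
After op 12 (git commit): modified={b.txt, c.txt, d.txt, f.txt} staged={none}
After op 13 (modify e.txt): modified={b.txt, c.txt, d.txt, e.txt, f.txt} staged={none}
After op 14 (git add b.txt): modified={c.txt, d.txt, e.txt, f.txt} staged={b.txt}
After op 15 (git reset b.txt): modified={b.txt, c.txt, d.txt, e.txt, f.txt} staged={none}
After op 16 (modify a.txt): modified={a.txt, b.txt, c.txt, d.txt, e.txt, f.txt} staged={none}
After op 17 (git add d.txt): modified={a.txt, b.txt, c.txt, e.txt, f.txt} staged={d.txt}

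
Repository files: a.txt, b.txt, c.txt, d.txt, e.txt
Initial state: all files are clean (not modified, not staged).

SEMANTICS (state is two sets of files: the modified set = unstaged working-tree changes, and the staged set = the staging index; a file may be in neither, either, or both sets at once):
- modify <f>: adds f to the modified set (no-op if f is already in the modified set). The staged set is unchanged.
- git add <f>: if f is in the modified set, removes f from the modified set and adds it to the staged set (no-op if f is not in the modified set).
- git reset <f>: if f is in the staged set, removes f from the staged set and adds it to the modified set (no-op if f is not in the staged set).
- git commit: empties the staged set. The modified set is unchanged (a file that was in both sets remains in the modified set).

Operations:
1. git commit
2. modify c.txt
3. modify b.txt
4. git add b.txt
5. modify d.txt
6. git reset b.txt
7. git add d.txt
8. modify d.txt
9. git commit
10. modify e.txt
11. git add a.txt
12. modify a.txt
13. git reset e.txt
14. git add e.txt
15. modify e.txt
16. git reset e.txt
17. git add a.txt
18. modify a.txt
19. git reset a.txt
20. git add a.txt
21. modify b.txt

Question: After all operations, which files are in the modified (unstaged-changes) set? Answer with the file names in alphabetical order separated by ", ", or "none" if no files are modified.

Answer: b.txt, c.txt, d.txt, e.txt

Derivation:
After op 1 (git commit): modified={none} staged={none}
After op 2 (modify c.txt): modified={c.txt} staged={none}
After op 3 (modify b.txt): modified={b.txt, c.txt} staged={none}
After op 4 (git add b.txt): modified={c.txt} staged={b.txt}
After op 5 (modify d.txt): modified={c.txt, d.txt} staged={b.txt}
After op 6 (git reset b.txt): modified={b.txt, c.txt, d.txt} staged={none}
After op 7 (git add d.txt): modified={b.txt, c.txt} staged={d.txt}
After op 8 (modify d.txt): modified={b.txt, c.txt, d.txt} staged={d.txt}
After op 9 (git commit): modified={b.txt, c.txt, d.txt} staged={none}
After op 10 (modify e.txt): modified={b.txt, c.txt, d.txt, e.txt} staged={none}
After op 11 (git add a.txt): modified={b.txt, c.txt, d.txt, e.txt} staged={none}
After op 12 (modify a.txt): modified={a.txt, b.txt, c.txt, d.txt, e.txt} staged={none}
After op 13 (git reset e.txt): modified={a.txt, b.txt, c.txt, d.txt, e.txt} staged={none}
After op 14 (git add e.txt): modified={a.txt, b.txt, c.txt, d.txt} staged={e.txt}
After op 15 (modify e.txt): modified={a.txt, b.txt, c.txt, d.txt, e.txt} staged={e.txt}
After op 16 (git reset e.txt): modified={a.txt, b.txt, c.txt, d.txt, e.txt} staged={none}
After op 17 (git add a.txt): modified={b.txt, c.txt, d.txt, e.txt} staged={a.txt}
After op 18 (modify a.txt): modified={a.txt, b.txt, c.txt, d.txt, e.txt} staged={a.txt}
After op 19 (git reset a.txt): modified={a.txt, b.txt, c.txt, d.txt, e.txt} staged={none}
After op 20 (git add a.txt): modified={b.txt, c.txt, d.txt, e.txt} staged={a.txt}
After op 21 (modify b.txt): modified={b.txt, c.txt, d.txt, e.txt} staged={a.txt}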